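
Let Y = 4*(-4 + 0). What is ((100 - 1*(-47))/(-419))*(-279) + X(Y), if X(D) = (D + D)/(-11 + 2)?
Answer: 382525/3771 ≈ 101.44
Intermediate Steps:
Y = -16 (Y = 4*(-4) = -16)
X(D) = -2*D/9 (X(D) = (2*D)/(-9) = (2*D)*(-1/9) = -2*D/9)
((100 - 1*(-47))/(-419))*(-279) + X(Y) = ((100 - 1*(-47))/(-419))*(-279) - 2/9*(-16) = ((100 + 47)*(-1/419))*(-279) + 32/9 = (147*(-1/419))*(-279) + 32/9 = -147/419*(-279) + 32/9 = 41013/419 + 32/9 = 382525/3771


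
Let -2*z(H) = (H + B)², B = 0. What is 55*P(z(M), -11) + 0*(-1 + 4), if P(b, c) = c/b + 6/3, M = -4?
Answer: 1485/8 ≈ 185.63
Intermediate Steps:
z(H) = -H²/2 (z(H) = -(H + 0)²/2 = -H²/2)
P(b, c) = 2 + c/b (P(b, c) = c/b + 6*(⅓) = c/b + 2 = 2 + c/b)
55*P(z(M), -11) + 0*(-1 + 4) = 55*(2 - 11/((-½*(-4)²))) + 0*(-1 + 4) = 55*(2 - 11/((-½*16))) + 0*3 = 55*(2 - 11/(-8)) + 0 = 55*(2 - 11*(-⅛)) + 0 = 55*(2 + 11/8) + 0 = 55*(27/8) + 0 = 1485/8 + 0 = 1485/8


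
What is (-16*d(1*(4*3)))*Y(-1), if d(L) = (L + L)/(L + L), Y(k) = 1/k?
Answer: 16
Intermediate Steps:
d(L) = 1 (d(L) = (2*L)/((2*L)) = (2*L)*(1/(2*L)) = 1)
(-16*d(1*(4*3)))*Y(-1) = -16*1/(-1) = -16*(-1) = 16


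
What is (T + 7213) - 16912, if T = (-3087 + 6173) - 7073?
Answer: -13686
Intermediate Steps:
T = -3987 (T = 3086 - 7073 = -3987)
(T + 7213) - 16912 = (-3987 + 7213) - 16912 = 3226 - 16912 = -13686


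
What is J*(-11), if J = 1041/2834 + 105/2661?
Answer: -11248127/2513758 ≈ -4.4746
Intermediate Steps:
J = 1022557/2513758 (J = 1041*(1/2834) + 105*(1/2661) = 1041/2834 + 35/887 = 1022557/2513758 ≈ 0.40678)
J*(-11) = (1022557/2513758)*(-11) = -11248127/2513758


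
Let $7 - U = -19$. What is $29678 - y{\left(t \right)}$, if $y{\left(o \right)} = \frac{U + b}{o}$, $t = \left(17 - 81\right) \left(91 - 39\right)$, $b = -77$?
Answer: $\frac{98768333}{3328} \approx 29678.0$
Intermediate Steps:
$U = 26$ ($U = 7 - -19 = 7 + 19 = 26$)
$t = -3328$ ($t = \left(-64\right) 52 = -3328$)
$y{\left(o \right)} = - \frac{51}{o}$ ($y{\left(o \right)} = \frac{26 - 77}{o} = - \frac{51}{o}$)
$29678 - y{\left(t \right)} = 29678 - - \frac{51}{-3328} = 29678 - \left(-51\right) \left(- \frac{1}{3328}\right) = 29678 - \frac{51}{3328} = \frac{98768333}{3328}$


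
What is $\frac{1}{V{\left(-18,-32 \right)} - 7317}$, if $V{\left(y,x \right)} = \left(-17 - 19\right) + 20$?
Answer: $- \frac{1}{7333} \approx -0.00013637$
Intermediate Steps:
$V{\left(y,x \right)} = -16$ ($V{\left(y,x \right)} = -36 + 20 = -16$)
$\frac{1}{V{\left(-18,-32 \right)} - 7317} = \frac{1}{-16 - 7317} = \frac{1}{-7333} = - \frac{1}{7333}$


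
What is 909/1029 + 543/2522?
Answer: 950415/865046 ≈ 1.0987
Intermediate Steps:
909/1029 + 543/2522 = 909*(1/1029) + 543*(1/2522) = 303/343 + 543/2522 = 950415/865046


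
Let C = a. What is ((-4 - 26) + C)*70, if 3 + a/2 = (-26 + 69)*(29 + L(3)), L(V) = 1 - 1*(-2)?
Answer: 190120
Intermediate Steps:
L(V) = 3 (L(V) = 1 + 2 = 3)
a = 2746 (a = -6 + 2*((-26 + 69)*(29 + 3)) = -6 + 2*(43*32) = -6 + 2*1376 = -6 + 2752 = 2746)
C = 2746
((-4 - 26) + C)*70 = ((-4 - 26) + 2746)*70 = (-30 + 2746)*70 = 2716*70 = 190120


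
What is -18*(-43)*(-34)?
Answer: -26316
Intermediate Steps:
-18*(-43)*(-34) = 774*(-34) = -26316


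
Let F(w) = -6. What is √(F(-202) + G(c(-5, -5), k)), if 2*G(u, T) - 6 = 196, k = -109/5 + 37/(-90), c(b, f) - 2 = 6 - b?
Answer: √95 ≈ 9.7468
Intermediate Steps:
c(b, f) = 8 - b (c(b, f) = 2 + (6 - b) = 8 - b)
k = -1999/90 (k = -109*⅕ + 37*(-1/90) = -109/5 - 37/90 = -1999/90 ≈ -22.211)
G(u, T) = 101 (G(u, T) = 3 + (½)*196 = 3 + 98 = 101)
√(F(-202) + G(c(-5, -5), k)) = √(-6 + 101) = √95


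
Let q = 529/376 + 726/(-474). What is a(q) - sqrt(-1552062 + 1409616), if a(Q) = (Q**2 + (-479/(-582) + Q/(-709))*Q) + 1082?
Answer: 1025794009964754/948129955237 - I*sqrt(142446) ≈ 1081.9 - 377.42*I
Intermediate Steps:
q = -3705/29704 (q = 529*(1/376) + 726*(-1/474) = 529/376 - 121/79 = -3705/29704 ≈ -0.12473)
a(Q) = 1082 + Q**2 + Q*(479/582 - Q/709) (a(Q) = (Q**2 + (-479*(-1/582) + Q*(-1/709))*Q) + 1082 = (Q**2 + (479/582 - Q/709)*Q) + 1082 = (Q**2 + Q*(479/582 - Q/709)) + 1082 = 1082 + Q**2 + Q*(479/582 - Q/709))
a(q) - sqrt(-1552062 + 1409616) = (1082 + (479/582)*(-3705/29704) + 708*(-3705/29704)**2/709) - sqrt(-1552062 + 1409616) = (1082 - 591565/5762576 + (708/709)*(13727025/882327616)) - sqrt(-142446) = (1082 - 591565/5762576 + 2429683425/156392569936) - I*sqrt(142446) = 1025794009964754/948129955237 - I*sqrt(142446)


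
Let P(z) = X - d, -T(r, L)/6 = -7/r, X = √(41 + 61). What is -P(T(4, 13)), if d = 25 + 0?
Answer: 25 - √102 ≈ 14.900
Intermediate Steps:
X = √102 ≈ 10.100
d = 25
T(r, L) = 42/r (T(r, L) = -(-42)/r = 42/r)
P(z) = -25 + √102 (P(z) = √102 - 1*25 = √102 - 25 = -25 + √102)
-P(T(4, 13)) = -(-25 + √102) = 25 - √102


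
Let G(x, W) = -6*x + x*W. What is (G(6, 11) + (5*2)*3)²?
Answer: 3600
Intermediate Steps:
G(x, W) = -6*x + W*x
(G(6, 11) + (5*2)*3)² = (6*(-6 + 11) + (5*2)*3)² = (6*5 + 10*3)² = (30 + 30)² = 60² = 3600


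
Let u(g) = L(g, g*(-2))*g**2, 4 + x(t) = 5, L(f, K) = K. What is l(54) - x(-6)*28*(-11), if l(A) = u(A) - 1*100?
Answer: -314720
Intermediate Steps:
x(t) = 1 (x(t) = -4 + 5 = 1)
u(g) = -2*g**3 (u(g) = (g*(-2))*g**2 = (-2*g)*g**2 = -2*g**3)
l(A) = -100 - 2*A**3 (l(A) = -2*A**3 - 1*100 = -2*A**3 - 100 = -100 - 2*A**3)
l(54) - x(-6)*28*(-11) = (-100 - 2*54**3) - 1*28*(-11) = (-100 - 2*157464) - 28*(-11) = (-100 - 314928) - 1*(-308) = -315028 + 308 = -314720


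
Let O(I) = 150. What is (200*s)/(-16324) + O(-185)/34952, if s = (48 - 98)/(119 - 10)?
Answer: 77052175/7773831604 ≈ 0.0099117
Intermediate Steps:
s = -50/109 ≈ -0.45872
(200*s)/(-16324) + O(-185)/34952 = (200*(-50/109))/(-16324) + 150/34952 = -10000/109*(-1/16324) + 150*(1/34952) = 2500/444829 + 75/17476 = 77052175/7773831604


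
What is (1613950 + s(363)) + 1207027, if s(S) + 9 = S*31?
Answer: 2832221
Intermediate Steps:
s(S) = -9 + 31*S (s(S) = -9 + S*31 = -9 + 31*S)
(1613950 + s(363)) + 1207027 = (1613950 + (-9 + 31*363)) + 1207027 = (1613950 + (-9 + 11253)) + 1207027 = (1613950 + 11244) + 1207027 = 1625194 + 1207027 = 2832221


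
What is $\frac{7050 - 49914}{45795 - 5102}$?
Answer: $- \frac{42864}{40693} \approx -1.0534$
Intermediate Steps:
$\frac{7050 - 49914}{45795 - 5102} = - \frac{42864}{40693}$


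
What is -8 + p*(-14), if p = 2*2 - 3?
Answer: -22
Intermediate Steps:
p = 1 (p = 4 - 3 = 1)
-8 + p*(-14) = -8 + 1*(-14) = -8 - 14 = -22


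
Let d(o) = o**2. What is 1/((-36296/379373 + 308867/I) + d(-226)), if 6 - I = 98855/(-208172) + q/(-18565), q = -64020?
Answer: 887455931960339/135897786304286535112 ≈ 6.5303e-6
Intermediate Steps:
I = 2339270143/772942636 (I = 6 - (98855/(-208172) - 64020/(-18565)) = 6 - (98855*(-1/208172) - 64020*(-1/18565)) = 6 - (-98855/208172 + 12804/3713) = 6 - 1*2298385673/772942636 = 6 - 2298385673/772942636 = 2339270143/772942636 ≈ 3.0264)
1/((-36296/379373 + 308867/I) + d(-226)) = 1/((-36296/379373 + 308867/(2339270143/772942636)) + (-226)**2) = 1/((-36296*1/379373 + 308867*(772942636/2339270143)) + 51076) = 1/((-36296/379373 + 238736473153412/2339270143) + 51076) = 1/(90570087123480260348/887455931960339 + 51076) = 1/(135897786304286535112/887455931960339) = 887455931960339/135897786304286535112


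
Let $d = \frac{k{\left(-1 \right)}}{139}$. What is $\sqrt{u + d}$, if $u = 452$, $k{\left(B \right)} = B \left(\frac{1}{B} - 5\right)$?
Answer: $\frac{\sqrt{8733926}}{139} \approx 21.261$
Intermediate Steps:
$k{\left(B \right)} = B \left(-5 + \frac{1}{B}\right)$
$d = \frac{6}{139}$ ($d = \frac{1 - -5}{139} = \left(1 + 5\right) \frac{1}{139} = 6 \cdot \frac{1}{139} = \frac{6}{139} \approx 0.043165$)
$\sqrt{u + d} = \sqrt{452 + \frac{6}{139}} = \sqrt{\frac{62834}{139}} = \frac{\sqrt{8733926}}{139}$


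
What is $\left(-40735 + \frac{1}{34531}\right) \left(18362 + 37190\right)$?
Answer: $- \frac{11162938573824}{4933} \approx -2.2629 \cdot 10^{9}$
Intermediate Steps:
$\left(-40735 + \frac{1}{34531}\right) \left(18362 + 37190\right) = \left(-40735 + \frac{1}{34531}\right) 55552 = \left(- \frac{1406620284}{34531}\right) 55552 = - \frac{11162938573824}{4933}$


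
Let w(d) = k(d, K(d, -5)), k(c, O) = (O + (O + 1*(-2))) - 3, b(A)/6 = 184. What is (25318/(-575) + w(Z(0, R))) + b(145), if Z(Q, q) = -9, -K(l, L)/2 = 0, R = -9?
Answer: 606607/575 ≈ 1055.0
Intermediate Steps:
b(A) = 1104 (b(A) = 6*184 = 1104)
K(l, L) = 0 (K(l, L) = -2*0 = 0)
k(c, O) = -5 + 2*O (k(c, O) = (O + (O - 2)) - 3 = (O + (-2 + O)) - 3 = (-2 + 2*O) - 3 = -5 + 2*O)
w(d) = -5 (w(d) = -5 + 2*0 = -5 + 0 = -5)
(25318/(-575) + w(Z(0, R))) + b(145) = (25318/(-575) - 5) + 1104 = (25318*(-1/575) - 5) + 1104 = (-25318/575 - 5) + 1104 = -28193/575 + 1104 = 606607/575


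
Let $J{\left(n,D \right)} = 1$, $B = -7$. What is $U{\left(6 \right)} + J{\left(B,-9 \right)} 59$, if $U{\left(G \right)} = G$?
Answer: $65$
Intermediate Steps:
$U{\left(6 \right)} + J{\left(B,-9 \right)} 59 = 6 + 1 \cdot 59 = 6 + 59 = 65$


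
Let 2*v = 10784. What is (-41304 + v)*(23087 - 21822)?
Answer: -45428680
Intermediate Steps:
v = 5392 (v = (½)*10784 = 5392)
(-41304 + v)*(23087 - 21822) = (-41304 + 5392)*(23087 - 21822) = -35912*1265 = -45428680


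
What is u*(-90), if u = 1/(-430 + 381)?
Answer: 90/49 ≈ 1.8367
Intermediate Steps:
u = -1/49 (u = 1/(-49) = -1/49 ≈ -0.020408)
u*(-90) = -1/49*(-90) = 90/49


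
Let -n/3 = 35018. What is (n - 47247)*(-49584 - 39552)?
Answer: 13575501936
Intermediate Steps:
n = -105054 (n = -3*35018 = -105054)
(n - 47247)*(-49584 - 39552) = (-105054 - 47247)*(-49584 - 39552) = -152301*(-89136) = 13575501936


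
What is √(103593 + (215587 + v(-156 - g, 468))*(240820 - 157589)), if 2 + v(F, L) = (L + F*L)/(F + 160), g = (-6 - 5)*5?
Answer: 2*√15557840598742/59 ≈ 1.3371e+5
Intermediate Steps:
g = -55 (g = -11*5 = -55)
v(F, L) = -2 + (L + F*L)/(160 + F) (v(F, L) = -2 + (L + F*L)/(F + 160) = -2 + (L + F*L)/(160 + F))
√(103593 + (215587 + v(-156 - g, 468))*(240820 - 157589)) = √(103593 + (215587 + (-320 + 468 - 2*(-156 - 1*(-55)) + (-156 - 1*(-55))*468)/(160 + (-156 - 1*(-55))))*(240820 - 157589)) = √(103593 + (215587 + (-320 + 468 - 2*(-156 + 55) + (-156 + 55)*468)/(160 + (-156 + 55)))*83231) = √(103593 + (215587 + (-320 + 468 - 2*(-101) - 101*468)/(160 - 101))*83231) = √(103593 + (215587 + (-320 + 468 + 202 - 47268)/59)*83231) = √(103593 + (215587 + (1/59)*(-46918))*83231) = √(103593 + (215587 - 46918/59)*83231) = √(103593 + (12672715/59)*83231) = √(103593 + 1054762742165/59) = √(1054768854152/59) = 2*√15557840598742/59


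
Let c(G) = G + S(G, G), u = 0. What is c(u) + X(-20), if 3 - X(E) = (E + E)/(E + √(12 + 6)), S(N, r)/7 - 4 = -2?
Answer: 2847/191 - 60*√2/191 ≈ 14.462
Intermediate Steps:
S(N, r) = 14 (S(N, r) = 28 + 7*(-2) = 28 - 14 = 14)
X(E) = 3 - 2*E/(E + 3*√2) (X(E) = 3 - (E + E)/(E + √(12 + 6)) = 3 - 2*E/(E + √18) = 3 - 2*E/(E + 3*√2))
c(G) = 14 + G (c(G) = G + 14 = 14 + G)
c(u) + X(-20) = (14 + 0) + (-20 + 9*√2)/(-20 + 3*√2) = 14 + (-20 + 9*√2)/(-20 + 3*√2)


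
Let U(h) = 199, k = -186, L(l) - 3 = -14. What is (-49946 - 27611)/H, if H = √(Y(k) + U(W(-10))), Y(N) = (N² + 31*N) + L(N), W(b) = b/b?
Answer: -77557*√29018/29018 ≈ -455.29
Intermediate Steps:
L(l) = -11 (L(l) = 3 - 14 = -11)
W(b) = 1
Y(N) = -11 + N² + 31*N (Y(N) = (N² + 31*N) - 11 = -11 + N² + 31*N)
H = √29018 (H = √((-11 + (-186)² + 31*(-186)) + 199) = √((-11 + 34596 - 5766) + 199) = √(28819 + 199) = √29018 ≈ 170.35)
(-49946 - 27611)/H = (-49946 - 27611)/(√29018) = -77557*√29018/29018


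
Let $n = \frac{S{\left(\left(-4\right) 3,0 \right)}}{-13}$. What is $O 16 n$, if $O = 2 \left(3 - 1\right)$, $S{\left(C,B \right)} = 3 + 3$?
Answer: $- \frac{384}{13} \approx -29.538$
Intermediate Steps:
$S{\left(C,B \right)} = 6$
$O = 4$ ($O = 2 \cdot 2 = 4$)
$n = - \frac{6}{13}$ ($n = \frac{6}{-13} = 6 \left(- \frac{1}{13}\right) = - \frac{6}{13} \approx -0.46154$)
$O 16 n = 4 \cdot 16 \left(- \frac{6}{13}\right) = 64 \left(- \frac{6}{13}\right) = - \frac{384}{13}$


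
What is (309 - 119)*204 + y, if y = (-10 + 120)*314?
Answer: 73300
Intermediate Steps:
y = 34540 (y = 110*314 = 34540)
(309 - 119)*204 + y = (309 - 119)*204 + 34540 = 190*204 + 34540 = 38760 + 34540 = 73300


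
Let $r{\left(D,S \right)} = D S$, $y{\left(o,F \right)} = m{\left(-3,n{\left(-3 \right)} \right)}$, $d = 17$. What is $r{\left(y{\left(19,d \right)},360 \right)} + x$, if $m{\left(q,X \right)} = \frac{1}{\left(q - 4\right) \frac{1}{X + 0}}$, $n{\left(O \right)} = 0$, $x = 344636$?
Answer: $344636$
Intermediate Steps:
$m{\left(q,X \right)} = \frac{X}{-4 + q}$ ($m{\left(q,X \right)} = \frac{1}{\left(-4 + q\right) \frac{1}{X}} = \frac{1}{\frac{1}{X} \left(-4 + q\right)} = \frac{X}{-4 + q}$)
$y{\left(o,F \right)} = 0$ ($y{\left(o,F \right)} = \frac{0}{-4 - 3} = \frac{0}{-7} = 0 \left(- \frac{1}{7}\right) = 0$)
$r{\left(y{\left(19,d \right)},360 \right)} + x = 0 \cdot 360 + 344636 = 0 + 344636 = 344636$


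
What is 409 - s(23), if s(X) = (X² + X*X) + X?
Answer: -672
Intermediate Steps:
s(X) = X + 2*X² (s(X) = (X² + X²) + X = 2*X² + X = X + 2*X²)
409 - s(23) = 409 - 23*(1 + 2*23) = 409 - 23*(1 + 46) = 409 - 23*47 = 409 - 1*1081 = 409 - 1081 = -672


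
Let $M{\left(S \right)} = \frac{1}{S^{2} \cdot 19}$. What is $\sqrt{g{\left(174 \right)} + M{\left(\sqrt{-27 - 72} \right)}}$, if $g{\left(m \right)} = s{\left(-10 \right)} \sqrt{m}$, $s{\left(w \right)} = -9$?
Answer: $\frac{\sqrt{-209 - 3538161 \sqrt{174}}}{627} \approx 10.896 i$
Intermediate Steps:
$g{\left(m \right)} = - 9 \sqrt{m}$
$M{\left(S \right)} = \frac{1}{19 S^{2}}$
$\sqrt{g{\left(174 \right)} + M{\left(\sqrt{-27 - 72} \right)}} = \sqrt{- 9 \sqrt{174} + \frac{1}{19 \left(-27 - 72\right)}} = \sqrt{- 9 \sqrt{174} + \frac{1}{19 \left(-99\right)}} = \sqrt{- 9 \sqrt{174} + \frac{1}{19} \left(- \frac{1}{99}\right)} = \sqrt{- 9 \sqrt{174} - \frac{1}{1881}} = \sqrt{- \frac{1}{1881} - 9 \sqrt{174}}$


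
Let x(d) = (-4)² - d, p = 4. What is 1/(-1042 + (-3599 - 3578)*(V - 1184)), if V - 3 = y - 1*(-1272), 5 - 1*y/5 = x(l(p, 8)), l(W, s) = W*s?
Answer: -1/1407734 ≈ -7.1036e-7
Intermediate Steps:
x(d) = 16 - d
y = 105 (y = 25 - 5*(16 - 4*8) = 25 - 5*(16 - 1*32) = 25 - 5*(16 - 32) = 25 - 5*(-16) = 25 + 80 = 105)
V = 1380 (V = 3 + (105 - 1*(-1272)) = 3 + (105 + 1272) = 3 + 1377 = 1380)
1/(-1042 + (-3599 - 3578)*(V - 1184)) = 1/(-1042 + (-3599 - 3578)*(1380 - 1184)) = 1/(-1042 - 7177*196) = 1/(-1042 - 1406692) = 1/(-1407734) = -1/1407734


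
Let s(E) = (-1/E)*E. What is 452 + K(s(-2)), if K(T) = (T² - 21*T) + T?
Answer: 473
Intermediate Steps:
s(E) = -1
K(T) = T² - 20*T
452 + K(s(-2)) = 452 - (-20 - 1) = 452 - 1*(-21) = 452 + 21 = 473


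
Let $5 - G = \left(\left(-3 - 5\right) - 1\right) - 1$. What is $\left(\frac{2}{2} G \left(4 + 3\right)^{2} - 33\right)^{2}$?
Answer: $492804$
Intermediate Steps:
$G = 15$ ($G = 5 - \left(\left(\left(-3 - 5\right) - 1\right) - 1\right) = 5 - \left(\left(-8 - 1\right) - 1\right) = 5 - \left(-9 - 1\right) = 5 - -10 = 5 + 10 = 15$)
$\left(\frac{2}{2} G \left(4 + 3\right)^{2} - 33\right)^{2} = \left(\frac{2}{2} \cdot 15 \left(4 + 3\right)^{2} - 33\right)^{2} = \left(2 \cdot \frac{1}{2} \cdot 15 \cdot 7^{2} - 33\right)^{2} = \left(1 \cdot 15 \cdot 49 - 33\right)^{2} = \left(15 \cdot 49 - 33\right)^{2} = \left(735 - 33\right)^{2} = 702^{2} = 492804$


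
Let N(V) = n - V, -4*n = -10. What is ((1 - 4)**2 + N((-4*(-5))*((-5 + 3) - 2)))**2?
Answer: 33489/4 ≈ 8372.3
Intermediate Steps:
n = 5/2 (n = -1/4*(-10) = 5/2 ≈ 2.5000)
N(V) = 5/2 - V
((1 - 4)**2 + N((-4*(-5))*((-5 + 3) - 2)))**2 = ((1 - 4)**2 + (5/2 - (-4*(-5))*((-5 + 3) - 2)))**2 = ((-3)**2 + (5/2 - 20*(-2 - 2)))**2 = (9 + (5/2 - 20*(-4)))**2 = (9 + (5/2 - 1*(-80)))**2 = (9 + (5/2 + 80))**2 = (9 + 165/2)**2 = (183/2)**2 = 33489/4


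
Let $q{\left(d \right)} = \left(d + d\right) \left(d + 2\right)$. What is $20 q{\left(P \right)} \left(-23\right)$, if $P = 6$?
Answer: $-44160$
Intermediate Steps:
$q{\left(d \right)} = 2 d \left(2 + d\right)$
$20 q{\left(P \right)} \left(-23\right) = 20 \cdot 2 \cdot 6 \left(2 + 6\right) \left(-23\right) = 20 \cdot 2 \cdot 6 \cdot 8 \left(-23\right) = 20 \cdot 96 \left(-23\right) = 1920 \left(-23\right) = -44160$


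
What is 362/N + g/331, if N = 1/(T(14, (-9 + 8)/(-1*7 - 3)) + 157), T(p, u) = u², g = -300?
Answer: 940647611/16550 ≈ 56837.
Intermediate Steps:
N = 100/15701 (N = 1/(((-9 + 8)/(-1*7 - 3))² + 157) = 1/((-1/(-7 - 3))² + 157) = 1/((-1/(-10))² + 157) = 1/((-1*(-⅒))² + 157) = 1/((⅒)² + 157) = 1/(1/100 + 157) = 1/(15701/100) = 100/15701 ≈ 0.0063690)
362/N + g/331 = 362/(100/15701) - 300/331 = 362*(15701/100) - 300*1/331 = 2841881/50 - 300/331 = 940647611/16550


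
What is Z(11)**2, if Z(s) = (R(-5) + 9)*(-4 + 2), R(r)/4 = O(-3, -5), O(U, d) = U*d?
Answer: 19044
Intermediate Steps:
R(r) = 60 (R(r) = 4*(-3*(-5)) = 4*15 = 60)
Z(s) = -138 (Z(s) = (60 + 9)*(-4 + 2) = 69*(-2) = -138)
Z(11)**2 = (-138)**2 = 19044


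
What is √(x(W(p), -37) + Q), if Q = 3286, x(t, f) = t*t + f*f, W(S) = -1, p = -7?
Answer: 4*√291 ≈ 68.235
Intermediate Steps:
x(t, f) = f² + t² (x(t, f) = t² + f² = f² + t²)
√(x(W(p), -37) + Q) = √(((-37)² + (-1)²) + 3286) = √((1369 + 1) + 3286) = √(1370 + 3286) = √4656 = 4*√291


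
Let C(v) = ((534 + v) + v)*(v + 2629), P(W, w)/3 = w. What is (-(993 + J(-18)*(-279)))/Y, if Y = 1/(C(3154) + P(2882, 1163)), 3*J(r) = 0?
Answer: -39293779575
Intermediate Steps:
J(r) = 0 (J(r) = (⅓)*0 = 0)
P(W, w) = 3*w
C(v) = (534 + 2*v)*(2629 + v)
Y = 1/39570775 (Y = 1/((1403886 + 2*3154² + 5792*3154) + 3*1163) = 1/((1403886 + 2*9947716 + 18267968) + 3489) = 1/((1403886 + 19895432 + 18267968) + 3489) = 1/(39567286 + 3489) = 1/39570775 ≈ 2.5271e-8)
(-(993 + J(-18)*(-279)))/Y = (-(993 + 0*(-279)))/(1/39570775) = -(993 + 0)*39570775 = -1*993*39570775 = -993*39570775 = -39293779575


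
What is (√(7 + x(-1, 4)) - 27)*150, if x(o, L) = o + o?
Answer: -4050 + 150*√5 ≈ -3714.6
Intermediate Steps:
x(o, L) = 2*o
(√(7 + x(-1, 4)) - 27)*150 = (√(7 + 2*(-1)) - 27)*150 = (√(7 - 2) - 27)*150 = (√5 - 27)*150 = (-27 + √5)*150 = -4050 + 150*√5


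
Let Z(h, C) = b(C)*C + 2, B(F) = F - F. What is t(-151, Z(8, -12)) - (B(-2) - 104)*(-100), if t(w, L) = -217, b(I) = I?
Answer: -10617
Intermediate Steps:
B(F) = 0
Z(h, C) = 2 + C² (Z(h, C) = C*C + 2 = C² + 2 = 2 + C²)
t(-151, Z(8, -12)) - (B(-2) - 104)*(-100) = -217 - (0 - 104)*(-100) = -217 - (-104)*(-100) = -217 - 1*10400 = -217 - 10400 = -10617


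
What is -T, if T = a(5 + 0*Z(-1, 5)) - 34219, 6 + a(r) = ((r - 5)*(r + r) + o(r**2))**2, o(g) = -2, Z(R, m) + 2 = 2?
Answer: 34221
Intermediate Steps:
Z(R, m) = 0 (Z(R, m) = -2 + 2 = 0)
a(r) = -6 + (-2 + 2*r*(-5 + r))**2 (a(r) = -6 + ((r - 5)*(r + r) - 2)**2 = -6 + ((-5 + r)*(2*r) - 2)**2 = -6 + (2*r*(-5 + r) - 2)**2 = -6 + (-2 + 2*r*(-5 + r))**2)
T = -34221 (T = (-6 + 4*(1 - (5 + 0*0)**2 + 5*(5 + 0*0))**2) - 34219 = (-6 + 4*(1 - (5 + 0)**2 + 5*(5 + 0))**2) - 34219 = (-6 + 4*(1 - 1*5**2 + 5*5)**2) - 34219 = (-6 + 4*(1 - 1*25 + 25)**2) - 34219 = (-6 + 4*(1 - 25 + 25)**2) - 34219 = (-6 + 4*1**2) - 34219 = (-6 + 4*1) - 34219 = (-6 + 4) - 34219 = -2 - 34219 = -34221)
-T = -1*(-34221) = 34221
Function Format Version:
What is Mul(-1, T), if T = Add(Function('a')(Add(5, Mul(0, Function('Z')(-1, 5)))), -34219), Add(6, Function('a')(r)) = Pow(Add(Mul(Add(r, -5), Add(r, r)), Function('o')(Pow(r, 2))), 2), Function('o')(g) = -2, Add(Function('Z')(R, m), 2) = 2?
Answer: 34221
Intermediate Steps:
Function('Z')(R, m) = 0 (Function('Z')(R, m) = Add(-2, 2) = 0)
Function('a')(r) = Add(-6, Pow(Add(-2, Mul(2, r, Add(-5, r))), 2)) (Function('a')(r) = Add(-6, Pow(Add(Mul(Add(r, -5), Add(r, r)), -2), 2)) = Add(-6, Pow(Add(Mul(Add(-5, r), Mul(2, r)), -2), 2)) = Add(-6, Pow(Add(Mul(2, r, Add(-5, r)), -2), 2)) = Add(-6, Pow(Add(-2, Mul(2, r, Add(-5, r))), 2)))
T = -34221 (T = Add(Add(-6, Mul(4, Pow(Add(1, Mul(-1, Pow(Add(5, Mul(0, 0)), 2)), Mul(5, Add(5, Mul(0, 0)))), 2))), -34219) = Add(Add(-6, Mul(4, Pow(Add(1, Mul(-1, Pow(Add(5, 0), 2)), Mul(5, Add(5, 0))), 2))), -34219) = Add(Add(-6, Mul(4, Pow(Add(1, Mul(-1, Pow(5, 2)), Mul(5, 5)), 2))), -34219) = Add(Add(-6, Mul(4, Pow(Add(1, Mul(-1, 25), 25), 2))), -34219) = Add(Add(-6, Mul(4, Pow(Add(1, -25, 25), 2))), -34219) = Add(Add(-6, Mul(4, Pow(1, 2))), -34219) = Add(Add(-6, Mul(4, 1)), -34219) = Add(Add(-6, 4), -34219) = Add(-2, -34219) = -34221)
Mul(-1, T) = Mul(-1, -34221) = 34221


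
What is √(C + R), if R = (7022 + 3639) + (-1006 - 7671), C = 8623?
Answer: √10607 ≈ 102.99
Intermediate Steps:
R = 1984 (R = 10661 - 8677 = 1984)
√(C + R) = √(8623 + 1984) = √10607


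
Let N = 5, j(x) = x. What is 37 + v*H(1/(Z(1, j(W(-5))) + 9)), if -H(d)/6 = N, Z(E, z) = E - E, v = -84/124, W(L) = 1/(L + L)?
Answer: 1777/31 ≈ 57.323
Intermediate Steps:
W(L) = 1/(2*L)
v = -21/31 (v = -84*1/124 = -21/31 ≈ -0.67742)
Z(E, z) = 0
H(d) = -30 (H(d) = -6*5 = -30)
37 + v*H(1/(Z(1, j(W(-5))) + 9)) = 37 - 21/31*(-30) = 37 + 630/31 = 1777/31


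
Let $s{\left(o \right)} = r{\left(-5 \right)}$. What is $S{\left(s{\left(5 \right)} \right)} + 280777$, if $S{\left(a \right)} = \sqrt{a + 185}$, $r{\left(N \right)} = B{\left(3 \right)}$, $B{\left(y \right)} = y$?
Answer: $280777 + 2 \sqrt{47} \approx 2.8079 \cdot 10^{5}$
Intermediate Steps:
$r{\left(N \right)} = 3$
$s{\left(o \right)} = 3$
$S{\left(a \right)} = \sqrt{185 + a}$
$S{\left(s{\left(5 \right)} \right)} + 280777 = \sqrt{185 + 3} + 280777 = \sqrt{188} + 280777 = 2 \sqrt{47} + 280777 = 280777 + 2 \sqrt{47}$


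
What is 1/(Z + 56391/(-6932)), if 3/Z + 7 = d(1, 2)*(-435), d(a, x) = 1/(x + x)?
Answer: -3209516/26192217 ≈ -0.12254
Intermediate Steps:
d(a, x) = 1/(2*x)
Z = -12/463 (Z = 3/(-7 + ((½)/2)*(-435)) = 3/(-7 + ((½)*(½))*(-435)) = 3/(-7 + (¼)*(-435)) = 3/(-7 - 435/4) = 3/(-463/4) = 3*(-4/463) = -12/463 ≈ -0.025918)
1/(Z + 56391/(-6932)) = 1/(-12/463 + 56391/(-6932)) = 1/(-12/463 + 56391*(-1/6932)) = 1/(-12/463 - 56391/6932) = 1/(-26192217/3209516) = -3209516/26192217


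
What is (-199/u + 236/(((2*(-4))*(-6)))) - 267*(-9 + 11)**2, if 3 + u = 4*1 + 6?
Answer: -91687/84 ≈ -1091.5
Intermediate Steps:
u = 7 (u = -3 + (4*1 + 6) = -3 + (4 + 6) = -3 + 10 = 7)
(-199/u + 236/(((2*(-4))*(-6)))) - 267*(-9 + 11)**2 = (-199/7 + 236/(((2*(-4))*(-6)))) - 267*(-9 + 11)**2 = (-199*1/7 + 236/((-8*(-6)))) - 267*2**2 = (-199/7 + 236/48) - 267*4 = (-199/7 + 236*(1/48)) - 1068 = (-199/7 + 59/12) - 1068 = -1975/84 - 1068 = -91687/84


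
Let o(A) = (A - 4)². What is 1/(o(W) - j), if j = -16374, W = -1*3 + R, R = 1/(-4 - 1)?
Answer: 25/410646 ≈ 6.0880e-5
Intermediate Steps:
R = -⅕ (R = 1/(-5) = -⅕ ≈ -0.20000)
W = -16/5 (W = -1*3 - ⅕ = -3 - ⅕ = -16/5 ≈ -3.2000)
o(A) = (-4 + A)²
1/(o(W) - j) = 1/((-4 - 16/5)² - 1*(-16374)) = 1/((-36/5)² + 16374) = 1/(1296/25 + 16374) = 1/(410646/25) = 25/410646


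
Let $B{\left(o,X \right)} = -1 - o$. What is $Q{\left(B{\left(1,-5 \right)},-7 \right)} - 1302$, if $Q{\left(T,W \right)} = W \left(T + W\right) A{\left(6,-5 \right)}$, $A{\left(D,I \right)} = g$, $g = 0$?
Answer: $-1302$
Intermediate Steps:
$A{\left(D,I \right)} = 0$
$Q{\left(T,W \right)} = 0$ ($Q{\left(T,W \right)} = W \left(T + W\right) 0 = 0$)
$Q{\left(B{\left(1,-5 \right)},-7 \right)} - 1302 = 0 - 1302 = -1302$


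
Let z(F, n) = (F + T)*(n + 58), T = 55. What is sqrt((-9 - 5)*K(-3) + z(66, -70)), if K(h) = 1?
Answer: I*sqrt(1466) ≈ 38.288*I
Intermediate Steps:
z(F, n) = (55 + F)*(58 + n) (z(F, n) = (F + 55)*(n + 58) = (55 + F)*(58 + n))
sqrt((-9 - 5)*K(-3) + z(66, -70)) = sqrt((-9 - 5)*1 + (3190 + 55*(-70) + 58*66 + 66*(-70))) = sqrt(-14*1 + (3190 - 3850 + 3828 - 4620)) = sqrt(-14 - 1452) = sqrt(-1466) = I*sqrt(1466)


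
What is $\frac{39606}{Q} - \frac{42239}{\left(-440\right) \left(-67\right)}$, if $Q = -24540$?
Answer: $- \frac{36735499}{12057320} \approx -3.0467$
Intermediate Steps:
$\frac{39606}{Q} - \frac{42239}{\left(-440\right) \left(-67\right)} = \frac{39606}{-24540} - \frac{42239}{\left(-440\right) \left(-67\right)} = 39606 \left(- \frac{1}{24540}\right) - \frac{42239}{29480} = - \frac{6601}{4090} - \frac{42239}{29480} = - \frac{36735499}{12057320}$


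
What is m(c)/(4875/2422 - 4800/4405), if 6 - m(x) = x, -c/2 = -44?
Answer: -174970124/1969755 ≈ -88.828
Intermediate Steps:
c = 88 (c = -2*(-44) = 88)
m(x) = 6 - x
m(c)/(4875/2422 - 4800/4405) = (6 - 1*88)/(4875/2422 - 4800/4405) = (6 - 88)/(4875*(1/2422) - 4800*1/4405) = -82/(4875/2422 - 960/881) = -82/1969755/2133782 = -82*2133782/1969755 = -174970124/1969755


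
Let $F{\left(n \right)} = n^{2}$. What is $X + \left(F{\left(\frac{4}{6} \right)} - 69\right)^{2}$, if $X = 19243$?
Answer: $\frac{1939372}{81} \approx 23943.0$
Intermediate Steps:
$X + \left(F{\left(\frac{4}{6} \right)} - 69\right)^{2} = 19243 + \left(\left(\frac{4}{6}\right)^{2} - 69\right)^{2} = 19243 + \left(\left(4 \cdot \frac{1}{6}\right)^{2} - 69\right)^{2} = 19243 + \left(\left(\frac{2}{3}\right)^{2} - 69\right)^{2} = 19243 + \left(\frac{4}{9} - 69\right)^{2} = 19243 + \left(- \frac{617}{9}\right)^{2} = 19243 + \frac{380689}{81} = \frac{1939372}{81}$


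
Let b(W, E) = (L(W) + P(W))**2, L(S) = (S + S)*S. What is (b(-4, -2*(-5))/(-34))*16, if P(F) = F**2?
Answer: -18432/17 ≈ -1084.2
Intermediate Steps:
L(S) = 2*S**2 (L(S) = (2*S)*S = 2*S**2)
b(W, E) = 9*W**4 (b(W, E) = (2*W**2 + W**2)**2 = (3*W**2)**2 = 9*W**4)
(b(-4, -2*(-5))/(-34))*16 = ((9*(-4)**4)/(-34))*16 = ((9*256)*(-1/34))*16 = (2304*(-1/34))*16 = -1152/17*16 = -18432/17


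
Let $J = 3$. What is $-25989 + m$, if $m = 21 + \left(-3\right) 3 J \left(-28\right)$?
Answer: $-25212$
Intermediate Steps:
$m = 777$ ($m = 21 + \left(-3\right) 3 \cdot 3 \left(-28\right) = 21 + \left(-9\right) 3 \left(-28\right) = 21 - -756 = 21 + 756 = 777$)
$-25989 + m = -25989 + 777 = -25212$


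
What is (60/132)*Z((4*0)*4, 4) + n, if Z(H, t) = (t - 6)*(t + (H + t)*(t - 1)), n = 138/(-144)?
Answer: -4093/264 ≈ -15.504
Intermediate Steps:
n = -23/24 (n = 138*(-1/144) = -23/24 ≈ -0.95833)
Z(H, t) = (-6 + t)*(t + (-1 + t)*(H + t)) (Z(H, t) = (-6 + t)*(t + (H + t)*(-1 + t)) = (-6 + t)*(t + (-1 + t)*(H + t)))
(60/132)*Z((4*0)*4, 4) + n = (60/132)*(4**3 - 6*4**2 + 6*((4*0)*4) + ((4*0)*4)*4**2 - 7*(4*0)*4*4) - 23/24 = (60*(1/132))*(64 - 6*16 + 6*(0*4) + (0*4)*16 - 7*0*4*4) - 23/24 = 5*(64 - 96 + 6*0 + 0*16 - 7*0*4)/11 - 23/24 = 5*(64 - 96 + 0 + 0 + 0)/11 - 23/24 = (5/11)*(-32) - 23/24 = -160/11 - 23/24 = -4093/264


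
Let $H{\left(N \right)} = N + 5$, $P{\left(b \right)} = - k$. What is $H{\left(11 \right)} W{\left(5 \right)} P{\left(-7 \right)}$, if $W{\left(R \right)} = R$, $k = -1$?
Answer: $80$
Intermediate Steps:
$P{\left(b \right)} = 1$ ($P{\left(b \right)} = \left(-1\right) \left(-1\right) = 1$)
$H{\left(N \right)} = 5 + N$
$H{\left(11 \right)} W{\left(5 \right)} P{\left(-7 \right)} = \left(5 + 11\right) 5 \cdot 1 = 16 \cdot 5 \cdot 1 = 80 \cdot 1 = 80$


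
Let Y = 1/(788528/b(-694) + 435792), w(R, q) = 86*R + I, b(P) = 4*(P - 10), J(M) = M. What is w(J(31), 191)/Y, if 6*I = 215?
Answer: 1242574916999/1056 ≈ 1.1767e+9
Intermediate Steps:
b(P) = -40 + 4*P (b(P) = 4*(-10 + P) = -40 + 4*P)
I = 215/6 (I = (⅙)*215 = 215/6 ≈ 35.833)
w(R, q) = 215/6 + 86*R (w(R, q) = 86*R + 215/6 = 215/6 + 86*R)
Y = 176/76650109 (Y = 1/(788528/(-40 + 4*(-694)) + 435792) = 1/(788528/(-40 - 2776) + 435792) = 1/(788528/(-2816) + 435792) = 1/(788528*(-1/2816) + 435792) = 1/(-49283/176 + 435792) = 1/(76650109/176) = 176/76650109 ≈ 2.2961e-6)
w(J(31), 191)/Y = (215/6 + 86*31)/(176/76650109) = (215/6 + 2666)*(76650109/176) = (16211/6)*(76650109/176) = 1242574916999/1056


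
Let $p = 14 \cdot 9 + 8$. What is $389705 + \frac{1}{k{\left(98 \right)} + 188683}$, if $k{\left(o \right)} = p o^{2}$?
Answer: $\frac{575056102396}{1475619} \approx 3.8971 \cdot 10^{5}$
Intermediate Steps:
$p = 134$ ($p = 126 + 8 = 134$)
$k{\left(o \right)} = 134 o^{2}$
$389705 + \frac{1}{k{\left(98 \right)} + 188683} = 389705 + \frac{1}{134 \cdot 98^{2} + 188683} = 389705 + \frac{1}{134 \cdot 9604 + 188683} = 389705 + \frac{1}{1286936 + 188683} = 389705 + \frac{1}{1475619} = \frac{575056102396}{1475619}$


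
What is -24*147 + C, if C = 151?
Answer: -3377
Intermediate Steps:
-24*147 + C = -24*147 + 151 = -3528 + 151 = -3377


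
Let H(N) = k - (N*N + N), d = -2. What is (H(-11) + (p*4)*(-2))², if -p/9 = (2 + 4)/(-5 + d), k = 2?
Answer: 1411344/49 ≈ 28803.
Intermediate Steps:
p = 54/7 (p = -9*(2 + 4)/(-5 - 2) = -54/(-7) = -54*(-1)/7 = -9*(-6/7) = 54/7 ≈ 7.7143)
H(N) = 2 - N - N² (H(N) = 2 - (N*N + N) = 2 - (N² + N) = 2 - (N + N²) = 2 + (-N - N²) = 2 - N - N²)
(H(-11) + (p*4)*(-2))² = ((2 - 1*(-11) - 1*(-11)²) + ((54/7)*4)*(-2))² = ((2 + 11 - 1*121) + (216/7)*(-2))² = ((2 + 11 - 121) - 432/7)² = (-108 - 432/7)² = (-1188/7)² = 1411344/49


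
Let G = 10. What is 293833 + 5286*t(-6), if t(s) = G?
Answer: 346693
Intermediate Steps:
t(s) = 10
293833 + 5286*t(-6) = 293833 + 5286*10 = 293833 + 52860 = 346693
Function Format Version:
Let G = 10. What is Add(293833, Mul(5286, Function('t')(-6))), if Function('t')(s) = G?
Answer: 346693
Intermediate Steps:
Function('t')(s) = 10
Add(293833, Mul(5286, Function('t')(-6))) = Add(293833, Mul(5286, 10)) = Add(293833, 52860) = 346693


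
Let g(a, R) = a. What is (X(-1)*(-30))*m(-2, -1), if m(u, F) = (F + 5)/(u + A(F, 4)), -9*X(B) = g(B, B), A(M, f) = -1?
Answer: 40/9 ≈ 4.4444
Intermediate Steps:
X(B) = -B/9
m(u, F) = (5 + F)/(-1 + u) (m(u, F) = (F + 5)/(u - 1) = (5 + F)/(-1 + u))
(X(-1)*(-30))*m(-2, -1) = (-⅑*(-1)*(-30))*((5 - 1)/(-1 - 2)) = ((⅑)*(-30))*(4/(-3)) = -(-10)*4/9 = -10/3*(-4/3) = 40/9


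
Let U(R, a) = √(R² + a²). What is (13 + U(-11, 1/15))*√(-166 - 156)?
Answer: I*√322*(195 + √27226)/15 ≈ 430.67*I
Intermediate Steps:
(13 + U(-11, 1/15))*√(-166 - 156) = (13 + √((-11)² + (1/15)²))*√(-166 - 156) = (13 + √(121 + (1/15)²))*√(-322) = (13 + √(121 + 1/225))*(I*√322) = (13 + √(27226/225))*(I*√322) = (13 + √27226/15)*(I*√322) = I*√322*(13 + √27226/15)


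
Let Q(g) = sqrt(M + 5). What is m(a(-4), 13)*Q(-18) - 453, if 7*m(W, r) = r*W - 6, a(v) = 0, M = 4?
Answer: -3189/7 ≈ -455.57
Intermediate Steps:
Q(g) = 3 (Q(g) = sqrt(4 + 5) = sqrt(9) = 3)
m(W, r) = -6/7 + W*r/7 (m(W, r) = (r*W - 6)/7 = (W*r - 6)/7 = (-6 + W*r)/7 = -6/7 + W*r/7)
m(a(-4), 13)*Q(-18) - 453 = (-6/7 + (1/7)*0*13)*3 - 453 = (-6/7 + 0)*3 - 453 = -6/7*3 - 453 = -18/7 - 453 = -3189/7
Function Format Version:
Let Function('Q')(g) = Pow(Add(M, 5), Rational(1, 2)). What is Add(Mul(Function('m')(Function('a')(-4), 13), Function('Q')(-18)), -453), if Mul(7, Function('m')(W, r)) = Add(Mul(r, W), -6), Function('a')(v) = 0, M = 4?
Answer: Rational(-3189, 7) ≈ -455.57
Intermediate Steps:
Function('Q')(g) = 3 (Function('Q')(g) = Pow(Add(4, 5), Rational(1, 2)) = Pow(9, Rational(1, 2)) = 3)
Function('m')(W, r) = Add(Rational(-6, 7), Mul(Rational(1, 7), W, r)) (Function('m')(W, r) = Mul(Rational(1, 7), Add(Mul(r, W), -6)) = Mul(Rational(1, 7), Add(Mul(W, r), -6)) = Mul(Rational(1, 7), Add(-6, Mul(W, r))) = Add(Rational(-6, 7), Mul(Rational(1, 7), W, r)))
Add(Mul(Function('m')(Function('a')(-4), 13), Function('Q')(-18)), -453) = Add(Mul(Add(Rational(-6, 7), Mul(Rational(1, 7), 0, 13)), 3), -453) = Add(Mul(Add(Rational(-6, 7), 0), 3), -453) = Add(Mul(Rational(-6, 7), 3), -453) = Add(Rational(-18, 7), -453) = Rational(-3189, 7)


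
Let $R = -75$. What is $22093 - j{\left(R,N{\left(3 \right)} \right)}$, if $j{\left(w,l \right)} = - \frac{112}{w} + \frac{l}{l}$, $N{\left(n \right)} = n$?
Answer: $\frac{1656788}{75} \approx 22091.0$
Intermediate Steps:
$j{\left(w,l \right)} = 1 - \frac{112}{w}$ ($j{\left(w,l \right)} = - \frac{112}{w} + 1 = 1 - \frac{112}{w}$)
$22093 - j{\left(R,N{\left(3 \right)} \right)} = 22093 - \frac{-112 - 75}{-75} = 22093 - \left(- \frac{1}{75}\right) \left(-187\right) = 22093 - \frac{187}{75} = \frac{1656788}{75}$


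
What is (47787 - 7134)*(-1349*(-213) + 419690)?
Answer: 28742768631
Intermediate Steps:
(47787 - 7134)*(-1349*(-213) + 419690) = 40653*(287337 + 419690) = 40653*707027 = 28742768631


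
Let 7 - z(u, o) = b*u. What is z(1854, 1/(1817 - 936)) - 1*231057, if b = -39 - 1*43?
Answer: -79022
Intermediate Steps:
b = -82 (b = -39 - 43 = -82)
z(u, o) = 7 + 82*u (z(u, o) = 7 - (-82)*u = 7 + 82*u)
z(1854, 1/(1817 - 936)) - 1*231057 = (7 + 82*1854) - 1*231057 = (7 + 152028) - 231057 = 152035 - 231057 = -79022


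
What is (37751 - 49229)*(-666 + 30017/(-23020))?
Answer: 88158713043/11510 ≈ 7.6593e+6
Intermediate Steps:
(37751 - 49229)*(-666 + 30017/(-23020)) = -11478*(-666 + 30017*(-1/23020)) = -11478*(-666 - 30017/23020) = -11478*(-15361337/23020) = 88158713043/11510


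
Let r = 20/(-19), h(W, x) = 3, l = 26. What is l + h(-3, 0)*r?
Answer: 434/19 ≈ 22.842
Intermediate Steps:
r = -20/19 (r = 20*(-1/19) = -20/19 ≈ -1.0526)
l + h(-3, 0)*r = 26 + 3*(-20/19) = 26 - 60/19 = 434/19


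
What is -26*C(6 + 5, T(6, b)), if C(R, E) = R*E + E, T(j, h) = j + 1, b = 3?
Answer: -2184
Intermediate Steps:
T(j, h) = 1 + j
C(R, E) = E + E*R (C(R, E) = E*R + E = E + E*R)
-26*C(6 + 5, T(6, b)) = -26*(1 + 6)*(1 + (6 + 5)) = -182*(1 + 11) = -182*12 = -26*84 = -2184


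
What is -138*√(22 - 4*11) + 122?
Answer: 122 - 138*I*√22 ≈ 122.0 - 647.28*I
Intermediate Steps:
-138*√(22 - 4*11) + 122 = -138*√(22 - 44) + 122 = -138*I*√22 + 122 = 122 - 138*I*√22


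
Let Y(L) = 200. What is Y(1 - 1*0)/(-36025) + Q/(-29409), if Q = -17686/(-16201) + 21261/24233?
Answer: -8498314096585/1512518019440307 ≈ -0.0056187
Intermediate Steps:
Q = 773034299/392598833 (Q = -17686*(-1/16201) + 21261*(1/24233) = 17686/16201 + 21261/24233 = 773034299/392598833 ≈ 1.9690)
Y(1 - 1*0)/(-36025) + Q/(-29409) = 200/(-36025) + (773034299/392598833)/(-29409) = 200*(-1/36025) + (773034299/392598833)*(-1/29409) = -8/1441 - 773034299/11545939079697 = -8498314096585/1512518019440307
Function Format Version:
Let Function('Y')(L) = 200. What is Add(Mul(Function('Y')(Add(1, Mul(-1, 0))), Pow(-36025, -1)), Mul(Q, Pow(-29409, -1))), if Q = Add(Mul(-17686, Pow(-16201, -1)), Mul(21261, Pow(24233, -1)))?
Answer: Rational(-8498314096585, 1512518019440307) ≈ -0.0056187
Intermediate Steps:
Q = Rational(773034299, 392598833) (Q = Add(Mul(-17686, Rational(-1, 16201)), Mul(21261, Rational(1, 24233))) = Add(Rational(17686, 16201), Rational(21261, 24233)) = Rational(773034299, 392598833) ≈ 1.9690)
Add(Mul(Function('Y')(Add(1, Mul(-1, 0))), Pow(-36025, -1)), Mul(Q, Pow(-29409, -1))) = Add(Mul(200, Pow(-36025, -1)), Mul(Rational(773034299, 392598833), Pow(-29409, -1))) = Add(Mul(200, Rational(-1, 36025)), Mul(Rational(773034299, 392598833), Rational(-1, 29409))) = Add(Rational(-8, 1441), Rational(-773034299, 11545939079697)) = Rational(-8498314096585, 1512518019440307)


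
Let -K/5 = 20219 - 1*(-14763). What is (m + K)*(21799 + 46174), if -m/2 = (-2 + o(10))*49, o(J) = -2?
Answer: -11862512014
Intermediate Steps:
K = -174910 (K = -5*(20219 - 1*(-14763)) = -5*(20219 + 14763) = -5*34982 = -174910)
m = 392 (m = -2*(-2 - 2)*49 = -(-8)*49 = -2*(-196) = 392)
(m + K)*(21799 + 46174) = (392 - 174910)*(21799 + 46174) = -174518*67973 = -11862512014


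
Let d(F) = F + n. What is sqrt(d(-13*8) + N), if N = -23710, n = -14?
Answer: 2*I*sqrt(5957) ≈ 154.36*I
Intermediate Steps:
d(F) = -14 + F (d(F) = F - 14 = -14 + F)
sqrt(d(-13*8) + N) = sqrt((-14 - 13*8) - 23710) = sqrt((-14 - 104) - 23710) = sqrt(-118 - 23710) = sqrt(-23828) = 2*I*sqrt(5957)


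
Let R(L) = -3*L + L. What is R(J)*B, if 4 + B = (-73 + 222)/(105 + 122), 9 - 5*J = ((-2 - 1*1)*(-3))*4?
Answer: -40986/1135 ≈ -36.111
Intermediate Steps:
J = -27/5 (J = 9/5 - (-2 - 1*1)*(-3)*4/5 = 9/5 - (-2 - 1)*(-3)*4/5 = 9/5 - (-3*(-3))*4/5 = 9/5 - 9*4/5 = 9/5 - ⅕*36 = 9/5 - 36/5 = -27/5 ≈ -5.4000)
R(L) = -2*L
B = -759/227 (B = -4 + (-73 + 222)/(105 + 122) = -4 + 149/227 = -759/227 ≈ -3.3436)
R(J)*B = -2*(-27/5)*(-759/227) = (54/5)*(-759/227) = -40986/1135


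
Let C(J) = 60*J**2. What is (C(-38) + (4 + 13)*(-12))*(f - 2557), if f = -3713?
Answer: -541953720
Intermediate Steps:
(C(-38) + (4 + 13)*(-12))*(f - 2557) = (60*(-38)**2 + (4 + 13)*(-12))*(-3713 - 2557) = (60*1444 + 17*(-12))*(-6270) = (86640 - 204)*(-6270) = 86436*(-6270) = -541953720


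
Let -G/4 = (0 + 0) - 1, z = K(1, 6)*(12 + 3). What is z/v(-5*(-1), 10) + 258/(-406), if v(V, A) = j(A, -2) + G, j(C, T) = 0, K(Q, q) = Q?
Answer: 2529/812 ≈ 3.1145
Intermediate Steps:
z = 15 (z = 1*(12 + 3) = 1*15 = 15)
G = 4 (G = -4*((0 + 0) - 1) = -4*(0 - 1) = -4*(-1) = 4)
v(V, A) = 4 (v(V, A) = 0 + 4 = 4)
z/v(-5*(-1), 10) + 258/(-406) = 15/4 + 258/(-406) = 15*(¼) + 258*(-1/406) = 15/4 - 129/203 = 2529/812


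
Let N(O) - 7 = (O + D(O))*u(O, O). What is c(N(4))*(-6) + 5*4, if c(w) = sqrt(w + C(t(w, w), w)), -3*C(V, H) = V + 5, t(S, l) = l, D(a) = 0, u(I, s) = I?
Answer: 20 - 2*sqrt(123) ≈ -2.1811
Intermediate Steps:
C(V, H) = -5/3 - V/3 (C(V, H) = -(V + 5)/3 = -(5 + V)/3 = -5/3 - V/3)
N(O) = 7 + O**2 (N(O) = 7 + (O + 0)*O = 7 + O*O = 7 + O**2)
c(w) = sqrt(-5/3 + 2*w/3) (c(w) = sqrt(w + (-5/3 - w/3)) = sqrt(-5/3 + 2*w/3))
c(N(4))*(-6) + 5*4 = (sqrt(-15 + 6*(7 + 4**2))/3)*(-6) + 5*4 = (sqrt(-15 + 6*(7 + 16))/3)*(-6) + 20 = (sqrt(-15 + 6*23)/3)*(-6) + 20 = (sqrt(-15 + 138)/3)*(-6) + 20 = (sqrt(123)/3)*(-6) + 20 = -2*sqrt(123) + 20 = 20 - 2*sqrt(123)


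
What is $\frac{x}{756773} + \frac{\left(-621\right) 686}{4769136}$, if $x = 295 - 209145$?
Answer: $- \frac{73245771791}{200508519896} \approx -0.3653$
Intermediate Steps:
$x = -208850$ ($x = 295 - 209145 = -208850$)
$\frac{x}{756773} + \frac{\left(-621\right) 686}{4769136} = - \frac{208850}{756773} + \frac{\left(-621\right) 686}{4769136} = \left(-208850\right) \frac{1}{756773} - \frac{23667}{264952} = - \frac{208850}{756773} - \frac{23667}{264952} = - \frac{73245771791}{200508519896}$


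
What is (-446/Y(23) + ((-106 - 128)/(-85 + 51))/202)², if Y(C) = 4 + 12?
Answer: 146247350929/188677696 ≈ 775.12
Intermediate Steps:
Y(C) = 16
(-446/Y(23) + ((-106 - 128)/(-85 + 51))/202)² = (-446/16 + ((-106 - 128)/(-85 + 51))/202)² = (-446*1/16 - 234/(-34)*(1/202))² = (-223/8 - 234*(-1/34)*(1/202))² = (-223/8 + (117/17)*(1/202))² = (-223/8 + 117/3434)² = (-382423/13736)² = 146247350929/188677696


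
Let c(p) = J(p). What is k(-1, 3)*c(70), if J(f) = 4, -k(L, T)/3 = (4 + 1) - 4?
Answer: -12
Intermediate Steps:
k(L, T) = -3 (k(L, T) = -3*((4 + 1) - 4) = -3*(5 - 4) = -3*1 = -3)
c(p) = 4
k(-1, 3)*c(70) = -3*4 = -12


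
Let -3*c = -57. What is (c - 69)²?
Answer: 2500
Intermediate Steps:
c = 19 (c = -⅓*(-57) = 19)
(c - 69)² = (19 - 69)² = (-50)² = 2500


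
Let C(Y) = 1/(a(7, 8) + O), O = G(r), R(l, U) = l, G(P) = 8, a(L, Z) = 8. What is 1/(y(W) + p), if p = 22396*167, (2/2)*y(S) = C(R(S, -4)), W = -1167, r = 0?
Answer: 16/59842113 ≈ 2.6737e-7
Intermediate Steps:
O = 8
C(Y) = 1/16 (C(Y) = 1/(8 + 8) = 1/16)
y(S) = 1/16
p = 3740132
1/(y(W) + p) = 1/(1/16 + 3740132) = 1/(59842113/16) = 16/59842113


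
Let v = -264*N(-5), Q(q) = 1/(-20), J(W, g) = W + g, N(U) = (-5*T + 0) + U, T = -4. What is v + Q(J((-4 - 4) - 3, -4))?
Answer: -79201/20 ≈ -3960.1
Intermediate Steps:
N(U) = 20 + U (N(U) = (-5*(-4) + 0) + U = (20 + 0) + U = 20 + U)
Q(q) = -1/20
v = -3960 (v = -264*(20 - 5) = -264*15 = -3960)
v + Q(J((-4 - 4) - 3, -4)) = -3960 - 1/20 = -79201/20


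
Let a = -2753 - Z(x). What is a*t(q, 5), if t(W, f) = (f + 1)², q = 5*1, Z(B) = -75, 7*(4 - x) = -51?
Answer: -96408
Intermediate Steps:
x = 79/7 (x = 4 - ⅐*(-51) = 4 + 51/7 = 79/7 ≈ 11.286)
a = -2678 (a = -2753 - 1*(-75) = -2753 + 75 = -2678)
q = 5
t(W, f) = (1 + f)²
a*t(q, 5) = -2678*(1 + 5)² = -2678*6² = -2678*36 = -96408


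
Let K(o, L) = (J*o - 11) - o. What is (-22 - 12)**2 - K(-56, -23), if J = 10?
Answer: 1671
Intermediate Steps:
K(o, L) = -11 + 9*o (K(o, L) = (10*o - 11) - o = (-11 + 10*o) - o = -11 + 9*o)
(-22 - 12)**2 - K(-56, -23) = (-22 - 12)**2 - (-11 + 9*(-56)) = (-34)**2 - (-11 - 504) = 1156 - 1*(-515) = 1156 + 515 = 1671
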